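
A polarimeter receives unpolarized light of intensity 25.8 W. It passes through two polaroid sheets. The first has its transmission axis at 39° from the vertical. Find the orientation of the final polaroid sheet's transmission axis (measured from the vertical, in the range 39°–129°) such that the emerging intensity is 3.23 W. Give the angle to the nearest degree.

θ ≈ 99°

Unpolarized light through the first polarizer → I₁ = ½ I₀, now polarized at 39°.
Target fraction: 3.23 / 25.8 W = 0.1252 of I₀.
Need I₂/I₀ = 0.1252, so cos²(θ − 39°) = 0.1252 / 0.5 = 0.2504.
θ − 39° = arccos(√0.2504) = 60.0°, giving θ ≈ 39 + 60.0 = 99.0°.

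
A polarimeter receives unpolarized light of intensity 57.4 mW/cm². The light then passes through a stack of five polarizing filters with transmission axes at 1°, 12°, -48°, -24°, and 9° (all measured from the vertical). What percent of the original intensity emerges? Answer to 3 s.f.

≈ 7.07%

Unpolarized light through the first polarizer → I₁ = 57.4 mW/cm²/2 = 28.7 mW/cm², polarized at 1°.
I₂ = I₁ · cos²(11°) = 28.7 · 0.9636 = 27.66 mW/cm².
I₃ = I₂ · cos²(60°) = 27.66 · 0.25 = 6.914 mW/cm².
I₄ = I₃ · cos²(24°) = 6.914 · 0.8346 = 5.77 mW/cm².
I₅ = I₄ · cos²(33°) = 5.77 · 0.7034 = 4.058 mW/cm².
That is 7.07% of the incident intensity.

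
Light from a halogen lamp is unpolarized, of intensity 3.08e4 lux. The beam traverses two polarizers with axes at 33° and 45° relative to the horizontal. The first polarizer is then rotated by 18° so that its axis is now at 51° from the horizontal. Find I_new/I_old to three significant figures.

I_new/I_old ≈ 1.03

Before rotation:
Unpolarized light through the first polarizer → I₁ = ½ I₀, now polarized at 33°.
I₂ = I₁ cos²(45° − 33°) = 0.5 I₀ · cos²(12°) = 0.4784 I₀.
After rotation:
Unpolarized light through the first polarizer → I₁ = ½ I₀, now polarized at 51°.
I₂ = I₁ cos²(45° − 51°) = 0.5 I₀ · cos²(6°) = 0.4945 I₀.
Ratio = 0.4945 / 0.4784 = 1.034.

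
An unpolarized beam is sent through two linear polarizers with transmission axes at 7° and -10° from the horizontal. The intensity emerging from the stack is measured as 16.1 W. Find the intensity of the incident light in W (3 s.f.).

I₀ ≈ 35.2 W

Unpolarized light through the first polarizer → I₁ = ½ I₀, now polarized at 7°.
I₂ = I₁ cos²(-10° − 7°) = 0.5 I₀ · cos²(17°) = 0.4573 I₀.
So 16.1 W = 0.4573 I₀, giving I₀ = 16.1/0.4573 = 35.21 W.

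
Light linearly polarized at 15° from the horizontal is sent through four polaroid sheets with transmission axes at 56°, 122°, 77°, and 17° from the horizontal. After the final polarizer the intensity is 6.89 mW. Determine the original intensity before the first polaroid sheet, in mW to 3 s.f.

I₁ = I₀ cos²(56° − 15°) = I₀ cos²(41°) = 0.5696 I₀.
I₂ = I₁ cos²(122° − 56°) = 0.5696 I₀ · cos²(66°) = 0.09423 I₀.
I₃ = I₂ cos²(77° − 122°) = 0.09423 I₀ · cos²(45°) = 0.04711 I₀.
I₄ = I₃ cos²(17° − 77°) = 0.04711 I₀ · cos²(60°) = 0.01178 I₀.
So 6.89 mW = 0.01178 I₀, giving I₀ = 6.89/0.01178 = 585 mW.

I₀ ≈ 585 mW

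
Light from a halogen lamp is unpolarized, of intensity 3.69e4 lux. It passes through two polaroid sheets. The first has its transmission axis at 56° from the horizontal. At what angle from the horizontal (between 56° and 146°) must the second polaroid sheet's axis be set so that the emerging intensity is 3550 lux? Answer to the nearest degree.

θ ≈ 120°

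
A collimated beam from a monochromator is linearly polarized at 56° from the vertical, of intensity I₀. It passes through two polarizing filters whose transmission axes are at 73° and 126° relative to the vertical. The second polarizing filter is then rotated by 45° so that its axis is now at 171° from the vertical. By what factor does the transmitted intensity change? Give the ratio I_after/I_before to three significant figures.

I_new/I_old ≈ 0.0535

Before rotation:
I₁ = I₀ cos²(73° − 56°) = I₀ cos²(17°) = 0.9145 I₀.
I₂ = I₁ cos²(126° − 73°) = 0.9145 I₀ · cos²(53°) = 0.3312 I₀.
After rotation:
I₁ = I₀ cos²(73° − 56°) = I₀ cos²(17°) = 0.9145 I₀.
Angle between axes 1 and 2: 82°. I₂ = 0.9145 I₀ · cos²(82°) = 0.01771 I₀.
Ratio = 0.01771 / 0.3312 = 0.05348.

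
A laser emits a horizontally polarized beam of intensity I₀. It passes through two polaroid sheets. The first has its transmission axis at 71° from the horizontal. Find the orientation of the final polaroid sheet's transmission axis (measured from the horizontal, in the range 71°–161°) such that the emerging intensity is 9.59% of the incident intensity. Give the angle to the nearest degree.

I₁ = I₀ cos²(71° − 0°) = I₀ cos²(71°) = 0.106 I₀.
Need I₂/I₀ = 0.0959, so cos²(θ − 71°) = 0.0959 / 0.106 = 0.9048.
θ − 71° = arccos(√0.9048) = 18.0°, giving θ ≈ 71 + 18.0 = 89.0°.

θ ≈ 89°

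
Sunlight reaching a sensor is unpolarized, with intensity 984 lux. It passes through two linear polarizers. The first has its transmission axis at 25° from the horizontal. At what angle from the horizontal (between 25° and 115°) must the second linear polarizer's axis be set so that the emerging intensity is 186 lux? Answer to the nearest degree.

θ ≈ 77°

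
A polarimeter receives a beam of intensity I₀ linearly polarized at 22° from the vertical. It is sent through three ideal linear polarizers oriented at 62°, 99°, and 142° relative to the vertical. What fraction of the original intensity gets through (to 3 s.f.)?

≈ 0.200 I₀

By Malus's law, I₁ = I₀ cos²(62° − 22°) = I₀ cos²(40°) = 0.5868 I₀.
I₂ = I₁ cos²(99° − 62°) = 0.5868 I₀ · cos²(37°) = 0.3743 I₀.
I₃ = I₂ cos²(142° − 99°) = 0.3743 I₀ · cos²(43°) = 0.2002 I₀.
Transmitted fraction = 0.2002.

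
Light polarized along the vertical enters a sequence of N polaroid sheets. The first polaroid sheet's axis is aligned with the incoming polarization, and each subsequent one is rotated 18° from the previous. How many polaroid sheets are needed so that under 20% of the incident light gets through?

First polarizer is aligned with the polarization: full transmission.
Each further stage multiplies by cos²(18°) = 0.9045.
After N polarizers: T = 0.9045^(N−1). Require T < 0.20 ⇒ N−1 > ln(0.20)/ln(0.9045) = 16.04, so N−1 ≥ 17 and N = 18.
Check: N=18 gives T = 0.1816 < 0.20; N=17 gives T = 0.2007.

N = 18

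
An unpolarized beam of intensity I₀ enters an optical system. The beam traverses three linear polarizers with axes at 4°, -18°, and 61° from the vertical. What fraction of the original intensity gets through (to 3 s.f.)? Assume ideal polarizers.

≈ 0.0156 I₀

Unpolarized light through the first polarizer → I₁ = ½ I₀, now polarized at 4°.
I₂ = I₁ cos²(-18° − 4°) = 0.5 I₀ · cos²(22°) = 0.4298 I₀.
I₃ = I₂ cos²(61° + 18°) = 0.4298 I₀ · cos²(79°) = 0.01565 I₀.
Transmitted fraction = 0.01565.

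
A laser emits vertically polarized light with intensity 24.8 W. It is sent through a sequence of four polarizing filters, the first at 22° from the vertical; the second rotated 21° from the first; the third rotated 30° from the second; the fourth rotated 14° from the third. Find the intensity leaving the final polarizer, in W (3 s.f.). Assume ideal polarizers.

By Malus's law, I₁ = 24.8 W · cos²(22°) = 21.32 W.
I₂ = I₁ · cos²(21°) = 21.32 · 0.8716 = 18.58 W.
I₃ = I₂ · cos²(30°) = 18.58 · 0.75 = 13.94 W.
I₄ = I₃ · cos²(14°) = 13.94 · 0.9415 = 13.12 W.

I ≈ 13.1 W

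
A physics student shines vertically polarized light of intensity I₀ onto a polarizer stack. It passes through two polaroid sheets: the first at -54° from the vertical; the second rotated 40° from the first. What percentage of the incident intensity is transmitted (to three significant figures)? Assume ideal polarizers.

I₁ = I₀ cos²(-54° − 0°) = I₀ cos²(54°) = 0.3455 I₀.
I₂ = I₁ cos²(40°) = 0.3455 · 0.5868 I₀ = 0.2027 I₀.
That is 20.27% of the incident intensity.

≈ 20.3%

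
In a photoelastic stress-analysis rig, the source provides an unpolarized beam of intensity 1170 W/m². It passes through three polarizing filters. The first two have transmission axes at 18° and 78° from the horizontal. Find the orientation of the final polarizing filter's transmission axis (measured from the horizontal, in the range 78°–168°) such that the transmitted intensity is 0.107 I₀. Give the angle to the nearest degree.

θ ≈ 100°

Unpolarized light through the first polarizer → I₁ = ½ I₀, now polarized at 18°.
I₂ = I₁ cos²(78° − 18°) = 0.5 I₀ · cos²(60°) = 0.125 I₀.
Need I₃/I₀ = 0.107, so cos²(θ − 78°) = 0.107 / 0.125 = 0.856.
θ − 78° = arccos(√0.856) = 22.3°, giving θ ≈ 78 + 22.3 = 100.3°.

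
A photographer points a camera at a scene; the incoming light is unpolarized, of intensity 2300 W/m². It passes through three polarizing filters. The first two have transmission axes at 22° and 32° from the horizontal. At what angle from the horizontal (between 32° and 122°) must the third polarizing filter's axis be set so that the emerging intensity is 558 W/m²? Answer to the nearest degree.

Unpolarized light through the first polarizer → I₁ = ½ I₀, now polarized at 22°.
I₂ = I₁ cos²(32° − 22°) = 0.5 I₀ · cos²(10°) = 0.4849 I₀.
Target fraction: 558 / 2300 W/m² = 0.2426 of I₀.
Need I₃/I₀ = 0.2426, so cos²(θ − 32°) = 0.2426 / 0.4849 = 0.5003.
θ − 32° = arccos(√0.5003) = 45.0°, giving θ ≈ 32 + 45.0 = 77.0°.

θ ≈ 77°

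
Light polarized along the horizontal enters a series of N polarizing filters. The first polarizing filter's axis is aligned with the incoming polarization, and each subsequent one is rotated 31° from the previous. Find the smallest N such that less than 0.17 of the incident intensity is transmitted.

First polarizer is aligned with the polarization: full transmission.
Each further stage multiplies by cos²(31°) = 0.7347.
After N polarizers: T = 0.7347^(N−1). Require T < 0.17 ⇒ N−1 > ln(0.17)/ln(0.7347) = 5.75, so N−1 ≥ 6 and N = 7.
Check: N=7 gives T = 0.1573 < 0.17; N=6 gives T = 0.2141.

N = 7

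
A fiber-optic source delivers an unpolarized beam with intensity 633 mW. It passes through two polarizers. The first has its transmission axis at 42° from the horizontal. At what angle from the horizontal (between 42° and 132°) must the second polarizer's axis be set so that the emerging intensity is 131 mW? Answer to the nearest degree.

θ ≈ 92°

Unpolarized light through the first polarizer → I₁ = ½ I₀, now polarized at 42°.
Target fraction: 131 / 633 mW = 0.207 of I₀.
Need I₂/I₀ = 0.207, so cos²(θ − 42°) = 0.207 / 0.5 = 0.4139.
θ − 42° = arccos(√0.4139) = 50.0°, giving θ ≈ 42 + 50.0 = 92.0°.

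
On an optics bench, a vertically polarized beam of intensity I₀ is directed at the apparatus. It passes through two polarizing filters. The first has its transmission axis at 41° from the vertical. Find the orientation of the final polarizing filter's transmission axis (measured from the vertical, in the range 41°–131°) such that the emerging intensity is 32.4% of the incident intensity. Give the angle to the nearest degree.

θ ≈ 82°

By Malus's law, I₁ = I₀ cos²(41° − 0°) = I₀ cos²(41°) = 0.5696 I₀.
Need I₂/I₀ = 0.324, so cos²(θ − 41°) = 0.324 / 0.5696 = 0.5688.
θ − 41° = arccos(√0.5688) = 41.0°, giving θ ≈ 41 + 41.0 = 82.0°.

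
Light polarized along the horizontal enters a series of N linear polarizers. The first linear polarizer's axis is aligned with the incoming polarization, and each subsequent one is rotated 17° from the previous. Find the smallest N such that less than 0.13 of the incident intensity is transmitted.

First polarizer is aligned with the polarization: full transmission.
Each further stage multiplies by cos²(17°) = 0.9145.
After N polarizers: T = 0.9145^(N−1). Require T < 0.13 ⇒ N−1 > ln(0.13)/ln(0.9145) = 22.83, so N−1 ≥ 23 and N = 24.
Check: N=24 gives T = 0.1281 < 0.13; N=23 gives T = 0.14.

N = 24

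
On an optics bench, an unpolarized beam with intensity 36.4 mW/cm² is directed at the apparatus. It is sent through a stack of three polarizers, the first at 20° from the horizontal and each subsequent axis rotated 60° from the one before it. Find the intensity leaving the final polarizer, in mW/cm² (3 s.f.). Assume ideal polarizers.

Unpolarized light through the first polarizer → I₁ = 36.4 mW/cm²/2 = 18.2 mW/cm², polarized at 20°.
I₂ = I₁ · cos²(60°) = 18.2 · 0.25 = 4.55 mW/cm².
I₃ = I₂ · cos²(60°) = 4.55 · 0.25 = 1.138 mW/cm².

I ≈ 1.14 mW/cm²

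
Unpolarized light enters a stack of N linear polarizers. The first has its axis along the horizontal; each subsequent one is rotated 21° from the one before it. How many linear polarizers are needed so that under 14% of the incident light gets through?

N = 11

First polarizer halves the unpolarized light: factor 1/2.
Each further stage multiplies by cos²(21°) = 0.8716.
After N polarizers: T = 0.5·0.8716^(N−1). Require T < 0.14 ⇒ N−1 > ln(0.14/0.5)/ln(0.8716) = 9.26, so N−1 ≥ 10 and N = 11.
Check: N=11 gives T = 0.1265 < 0.14; N=10 gives T = 0.1451.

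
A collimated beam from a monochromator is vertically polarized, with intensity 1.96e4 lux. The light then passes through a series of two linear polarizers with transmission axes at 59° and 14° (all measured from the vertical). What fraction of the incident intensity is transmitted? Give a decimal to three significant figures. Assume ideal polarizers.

By Malus's law, I₁ = 1.96e4 lux · cos²(59°) = 5199 lux.
I₂ = I₁ · cos²(45°) = 5199 · 0.5 = 2600 lux.
Transmitted fraction = 0.1326.

I/I₀ ≈ 0.133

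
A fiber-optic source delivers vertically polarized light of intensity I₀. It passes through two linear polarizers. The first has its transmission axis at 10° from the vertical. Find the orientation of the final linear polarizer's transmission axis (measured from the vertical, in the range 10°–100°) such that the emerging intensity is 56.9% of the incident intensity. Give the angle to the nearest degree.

θ ≈ 50°

I₁ = I₀ cos²(10° − 0°) = I₀ cos²(10°) = 0.9698 I₀.
Need I₂/I₀ = 0.569, so cos²(θ − 10°) = 0.569 / 0.9698 = 0.5867.
θ − 10° = arccos(√0.5867) = 40.0°, giving θ ≈ 10 + 40.0 = 50.0°.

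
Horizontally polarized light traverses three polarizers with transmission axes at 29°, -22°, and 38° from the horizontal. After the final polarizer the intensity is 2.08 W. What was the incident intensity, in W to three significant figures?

I₀ ≈ 27.5 W

I₁ = I₀ cos²(29° − 0°) = I₀ cos²(29°) = 0.765 I₀.
I₂ = I₁ cos²(-22° − 29°) = 0.765 I₀ · cos²(51°) = 0.303 I₀.
I₃ = I₂ cos²(38° + 22°) = 0.303 I₀ · cos²(60°) = 0.07574 I₀.
So 2.08 W = 0.07574 I₀, giving I₀ = 2.08/0.07574 = 27.46 W.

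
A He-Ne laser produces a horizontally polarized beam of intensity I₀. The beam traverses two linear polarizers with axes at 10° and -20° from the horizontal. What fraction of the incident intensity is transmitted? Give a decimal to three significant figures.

By Malus's law, I₁ = I₀ cos²(10° − 0°) = I₀ cos²(10°) = 0.9698 I₀.
I₂ = I₁ cos²(-20° − 10°) = 0.9698 I₀ · cos²(30°) = 0.7274 I₀.
Transmitted fraction = 0.7274.

≈ 0.727 I₀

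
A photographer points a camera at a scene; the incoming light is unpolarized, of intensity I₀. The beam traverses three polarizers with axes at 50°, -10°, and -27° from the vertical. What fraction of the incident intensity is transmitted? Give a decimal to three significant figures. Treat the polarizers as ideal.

Unpolarized light through the first polarizer → I₁ = ½ I₀, now polarized at 50°.
I₂ = I₁ cos²(-10° − 50°) = 0.5 I₀ · cos²(60°) = 0.125 I₀.
I₃ = I₂ cos²(-27° + 10°) = 0.125 I₀ · cos²(17°) = 0.1143 I₀.
Transmitted fraction = 0.1143.

≈ 0.114 I₀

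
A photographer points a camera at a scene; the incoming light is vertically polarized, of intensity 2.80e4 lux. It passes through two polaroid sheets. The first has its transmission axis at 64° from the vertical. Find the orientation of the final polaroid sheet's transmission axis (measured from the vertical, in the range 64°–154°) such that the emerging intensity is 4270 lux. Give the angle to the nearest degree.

θ ≈ 91°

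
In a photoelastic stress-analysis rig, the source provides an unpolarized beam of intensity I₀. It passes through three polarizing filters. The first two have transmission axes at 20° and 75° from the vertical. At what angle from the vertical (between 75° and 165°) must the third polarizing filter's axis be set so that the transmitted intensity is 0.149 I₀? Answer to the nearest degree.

θ ≈ 93°

Unpolarized light through the first polarizer → I₁ = ½ I₀, now polarized at 20°.
I₂ = I₁ cos²(75° − 20°) = 0.5 I₀ · cos²(55°) = 0.1645 I₀.
Need I₃/I₀ = 0.149, so cos²(θ − 75°) = 0.149 / 0.1645 = 0.9058.
θ − 75° = arccos(√0.9058) = 17.9°, giving θ ≈ 75 + 17.9 = 92.9°.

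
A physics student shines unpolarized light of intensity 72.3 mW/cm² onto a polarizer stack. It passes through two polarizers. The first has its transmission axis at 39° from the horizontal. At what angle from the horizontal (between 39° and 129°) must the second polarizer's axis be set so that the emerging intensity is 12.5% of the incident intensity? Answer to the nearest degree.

Unpolarized light through the first polarizer → I₁ = ½ I₀, now polarized at 39°.
Need I₂/I₀ = 0.125, so cos²(θ − 39°) = 0.125 / 0.5 = 0.25.
θ − 39° = arccos(√0.25) = 60.0°, giving θ ≈ 39 + 60.0 = 99.0°.

θ ≈ 99°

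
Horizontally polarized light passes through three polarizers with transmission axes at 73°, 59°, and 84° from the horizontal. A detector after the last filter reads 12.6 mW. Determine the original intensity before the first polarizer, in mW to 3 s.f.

I₀ ≈ 191 mW

I₁ = I₀ cos²(73° − 0°) = I₀ cos²(73°) = 0.08548 I₀.
I₂ = I₁ cos²(59° − 73°) = 0.08548 I₀ · cos²(14°) = 0.08048 I₀.
I₃ = I₂ cos²(84° − 59°) = 0.08048 I₀ · cos²(25°) = 0.0661 I₀.
So 12.6 mW = 0.0661 I₀, giving I₀ = 12.6/0.0661 = 190.6 mW.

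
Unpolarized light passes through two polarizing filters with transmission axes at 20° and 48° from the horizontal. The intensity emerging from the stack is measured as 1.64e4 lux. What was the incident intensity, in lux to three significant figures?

I₀ ≈ 4.21e4 lux

Unpolarized light through the first polarizer → I₁ = ½ I₀, now polarized at 20°.
I₂ = I₁ cos²(48° − 20°) = 0.5 I₀ · cos²(28°) = 0.3898 I₀.
So 1.64e4 lux = 0.3898 I₀, giving I₀ = 1.64e4/0.3898 = 4.207e+04 lux.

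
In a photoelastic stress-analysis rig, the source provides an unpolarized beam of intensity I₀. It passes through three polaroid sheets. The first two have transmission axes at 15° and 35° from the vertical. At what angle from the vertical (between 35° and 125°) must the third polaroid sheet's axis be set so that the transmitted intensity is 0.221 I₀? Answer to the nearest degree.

Unpolarized light through the first polarizer → I₁ = ½ I₀, now polarized at 15°.
I₂ = I₁ cos²(35° − 15°) = 0.5 I₀ · cos²(20°) = 0.4415 I₀.
Need I₃/I₀ = 0.221, so cos²(θ − 35°) = 0.221 / 0.4415 = 0.5006.
θ − 35° = arccos(√0.5006) = 45.0°, giving θ ≈ 35 + 45.0 = 80.0°.

θ ≈ 80°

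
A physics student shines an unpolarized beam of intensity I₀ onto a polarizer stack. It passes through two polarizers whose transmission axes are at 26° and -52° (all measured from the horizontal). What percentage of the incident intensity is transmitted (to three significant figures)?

≈ 2.16%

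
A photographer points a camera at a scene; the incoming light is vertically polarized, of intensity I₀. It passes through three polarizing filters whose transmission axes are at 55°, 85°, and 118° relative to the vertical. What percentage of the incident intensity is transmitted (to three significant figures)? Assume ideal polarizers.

≈ 17.4%

By Malus's law, I₁ = I₀ cos²(55° − 0°) = I₀ cos²(55°) = 0.329 I₀.
I₂ = I₁ cos²(85° − 55°) = 0.329 I₀ · cos²(30°) = 0.2467 I₀.
I₃ = I₂ cos²(118° − 85°) = 0.2467 I₀ · cos²(33°) = 0.1736 I₀.
That is 17.36% of the incident intensity.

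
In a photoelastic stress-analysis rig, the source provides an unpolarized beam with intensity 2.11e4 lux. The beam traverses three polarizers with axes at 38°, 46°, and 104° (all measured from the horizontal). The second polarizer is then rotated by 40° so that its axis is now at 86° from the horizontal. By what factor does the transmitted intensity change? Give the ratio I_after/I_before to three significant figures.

Before rotation:
Unpolarized light through the first polarizer → I₁ = ½ I₀, now polarized at 38°.
I₂ = I₁ cos²(46° − 38°) = 0.5 I₀ · cos²(8°) = 0.4903 I₀.
I₃ = I₂ cos²(104° − 46°) = 0.4903 I₀ · cos²(58°) = 0.1377 I₀.
After rotation:
Unpolarized light through the first polarizer → I₁ = ½ I₀, now polarized at 38°.
I₂ = I₁ cos²(86° − 38°) = 0.5 I₀ · cos²(48°) = 0.2239 I₀.
I₃ = I₂ cos²(104° − 86°) = 0.2239 I₀ · cos²(18°) = 0.2025 I₀.
Ratio = 0.2025 / 0.1377 = 1.471.

I_new/I_old ≈ 1.47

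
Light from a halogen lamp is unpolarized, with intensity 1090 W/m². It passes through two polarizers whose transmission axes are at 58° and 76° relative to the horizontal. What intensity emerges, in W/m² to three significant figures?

I ≈ 493 W/m²

Unpolarized light through the first polarizer → I₁ = 1090 W/m²/2 = 545 W/m², polarized at 58°.
I₂ = I₁ · cos²(18°) = 545 · 0.9045 = 493 W/m².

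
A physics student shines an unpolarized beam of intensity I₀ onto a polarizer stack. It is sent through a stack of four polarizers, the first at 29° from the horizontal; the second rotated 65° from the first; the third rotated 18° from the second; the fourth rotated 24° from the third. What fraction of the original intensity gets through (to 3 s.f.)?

≈ 0.0674 I₀

Unpolarized light through the first polarizer → I₁ = ½ I₀, now polarized at 29°.
I₂ = I₁ cos²(65°) = 0.5 · 0.1786 I₀ = 0.0893 I₀.
I₃ = I₂ cos²(18°) = 0.0893 · 0.9045 I₀ = 0.08078 I₀.
I₄ = I₃ cos²(24°) = 0.08078 · 0.8346 I₀ = 0.06741 I₀.
Transmitted fraction = 0.06741.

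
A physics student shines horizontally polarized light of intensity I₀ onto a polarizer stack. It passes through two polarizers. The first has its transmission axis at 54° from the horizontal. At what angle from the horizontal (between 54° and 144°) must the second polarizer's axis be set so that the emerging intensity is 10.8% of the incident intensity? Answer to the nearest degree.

I₁ = I₀ cos²(54° − 0°) = I₀ cos²(54°) = 0.3455 I₀.
Need I₂/I₀ = 0.108, so cos²(θ − 54°) = 0.108 / 0.3455 = 0.3126.
θ − 54° = arccos(√0.3126) = 56.0°, giving θ ≈ 54 + 56.0 = 110.0°.

θ ≈ 110°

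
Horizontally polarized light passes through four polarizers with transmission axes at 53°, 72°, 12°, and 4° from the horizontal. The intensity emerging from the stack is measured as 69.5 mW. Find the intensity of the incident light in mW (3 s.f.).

I₁ = I₀ cos²(53° − 0°) = I₀ cos²(53°) = 0.3622 I₀.
I₂ = I₁ cos²(72° − 53°) = 0.3622 I₀ · cos²(19°) = 0.3238 I₀.
I₃ = I₂ cos²(12° − 72°) = 0.3238 I₀ · cos²(60°) = 0.08095 I₀.
I₄ = I₃ cos²(4° − 12°) = 0.08095 I₀ · cos²(8°) = 0.07938 I₀.
So 69.5 mW = 0.07938 I₀, giving I₀ = 69.5/0.07938 = 875.5 mW.

I₀ ≈ 876 mW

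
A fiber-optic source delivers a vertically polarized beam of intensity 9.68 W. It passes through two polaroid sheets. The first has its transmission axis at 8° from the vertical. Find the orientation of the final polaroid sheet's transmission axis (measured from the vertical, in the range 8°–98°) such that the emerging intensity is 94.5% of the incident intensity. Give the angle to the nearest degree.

I₁ = I₀ cos²(8° − 0°) = I₀ cos²(8°) = 0.9806 I₀.
Need I₂/I₀ = 0.945, so cos²(θ − 8°) = 0.945 / 0.9806 = 0.9637.
θ − 8° = arccos(√0.9637) = 11.0°, giving θ ≈ 8 + 11.0 = 19.0°.

θ ≈ 19°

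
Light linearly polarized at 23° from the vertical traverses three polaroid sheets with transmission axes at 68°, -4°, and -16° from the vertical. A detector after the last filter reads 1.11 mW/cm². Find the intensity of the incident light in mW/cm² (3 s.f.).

I₀ ≈ 24.3 mW/cm²

I₁ = I₀ cos²(68° − 23°) = I₀ cos²(45°) = 0.5 I₀.
I₂ = I₁ cos²(-4° − 68°) = 0.5 I₀ · cos²(72°) = 0.04775 I₀.
I₃ = I₂ cos²(-16° + 4°) = 0.04775 I₀ · cos²(12°) = 0.04568 I₀.
So 1.11 mW/cm² = 0.04568 I₀, giving I₀ = 1.11/0.04568 = 24.3 mW/cm².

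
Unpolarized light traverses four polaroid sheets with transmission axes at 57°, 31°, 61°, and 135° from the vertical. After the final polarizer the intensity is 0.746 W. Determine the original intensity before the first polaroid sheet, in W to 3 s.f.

I₀ ≈ 32.4 W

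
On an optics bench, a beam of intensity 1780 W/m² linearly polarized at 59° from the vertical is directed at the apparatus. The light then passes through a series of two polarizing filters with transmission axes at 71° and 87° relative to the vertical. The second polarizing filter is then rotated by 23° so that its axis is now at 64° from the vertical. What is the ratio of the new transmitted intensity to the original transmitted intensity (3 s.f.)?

Before rotation:
I₁ = I₀ cos²(71° − 59°) = I₀ cos²(12°) = 0.9568 I₀.
I₂ = I₁ cos²(87° − 71°) = 0.9568 I₀ · cos²(16°) = 0.8841 I₀.
After rotation:
I₁ = I₀ cos²(71° − 59°) = I₀ cos²(12°) = 0.9568 I₀.
I₂ = I₁ cos²(64° − 71°) = 0.9568 I₀ · cos²(7°) = 0.9426 I₀.
Ratio = 0.9426 / 0.8841 = 1.066.

I_new/I_old ≈ 1.07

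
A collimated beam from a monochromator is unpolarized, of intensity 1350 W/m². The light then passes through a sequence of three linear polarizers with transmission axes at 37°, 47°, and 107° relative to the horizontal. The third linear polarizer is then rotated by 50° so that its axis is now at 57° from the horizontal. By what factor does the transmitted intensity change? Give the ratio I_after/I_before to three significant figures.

I_new/I_old ≈ 3.88

Before rotation:
Unpolarized light through the first polarizer → I₁ = ½ I₀, now polarized at 37°.
I₂ = I₁ cos²(47° − 37°) = 0.5 I₀ · cos²(10°) = 0.4849 I₀.
I₃ = I₂ cos²(107° − 47°) = 0.4849 I₀ · cos²(60°) = 0.1212 I₀.
After rotation:
Unpolarized light through the first polarizer → I₁ = ½ I₀, now polarized at 37°.
I₂ = I₁ cos²(47° − 37°) = 0.5 I₀ · cos²(10°) = 0.4849 I₀.
I₃ = I₂ cos²(57° − 47°) = 0.4849 I₀ · cos²(10°) = 0.4703 I₀.
Ratio = 0.4703 / 0.1212 = 3.879.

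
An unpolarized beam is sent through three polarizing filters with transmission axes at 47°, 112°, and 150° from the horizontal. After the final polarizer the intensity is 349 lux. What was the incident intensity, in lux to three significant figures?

I₀ ≈ 6290 lux

Unpolarized light through the first polarizer → I₁ = ½ I₀, now polarized at 47°.
I₂ = I₁ cos²(112° − 47°) = 0.5 I₀ · cos²(65°) = 0.0893 I₀.
I₃ = I₂ cos²(150° − 112°) = 0.0893 I₀ · cos²(38°) = 0.05545 I₀.
So 349 lux = 0.05545 I₀, giving I₀ = 349/0.05545 = 6294 lux.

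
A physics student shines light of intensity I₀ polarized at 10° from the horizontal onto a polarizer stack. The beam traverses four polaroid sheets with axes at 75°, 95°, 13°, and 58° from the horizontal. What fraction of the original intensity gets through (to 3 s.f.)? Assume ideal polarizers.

I₁ = I₀ cos²(75° − 10°) = I₀ cos²(65°) = 0.1786 I₀.
I₂ = I₁ cos²(95° − 75°) = 0.1786 I₀ · cos²(20°) = 0.1577 I₀.
I₃ = I₂ cos²(13° − 95°) = 0.1577 I₀ · cos²(82°) = 0.003055 I₀.
I₄ = I₃ cos²(58° − 13°) = 0.003055 I₀ · cos²(45°) = 0.001527 I₀.
Transmitted fraction = 0.001527.

≈ 0.00153 I₀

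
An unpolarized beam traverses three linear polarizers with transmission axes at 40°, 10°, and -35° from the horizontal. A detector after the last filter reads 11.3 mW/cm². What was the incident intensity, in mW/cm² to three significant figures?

I₀ ≈ 60.3 mW/cm²

Unpolarized light through the first polarizer → I₁ = ½ I₀, now polarized at 40°.
I₂ = I₁ cos²(10° − 40°) = 0.5 I₀ · cos²(30°) = 0.375 I₀.
I₃ = I₂ cos²(-35° − 10°) = 0.375 I₀ · cos²(45°) = 0.1875 I₀.
So 11.3 mW/cm² = 0.1875 I₀, giving I₀ = 11.3/0.1875 = 60.27 mW/cm².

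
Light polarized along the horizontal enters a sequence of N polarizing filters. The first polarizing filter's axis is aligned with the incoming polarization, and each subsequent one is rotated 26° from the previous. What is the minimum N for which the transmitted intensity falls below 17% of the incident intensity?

N = 10

First polarizer is aligned with the polarization: full transmission.
Each further stage multiplies by cos²(26°) = 0.8078.
After N polarizers: T = 0.8078^(N−1). Require T < 0.17 ⇒ N−1 > ln(0.17)/ln(0.8078) = 8.30, so N−1 ≥ 9 and N = 10.
Check: N=10 gives T = 0.1465 < 0.17; N=9 gives T = 0.1814.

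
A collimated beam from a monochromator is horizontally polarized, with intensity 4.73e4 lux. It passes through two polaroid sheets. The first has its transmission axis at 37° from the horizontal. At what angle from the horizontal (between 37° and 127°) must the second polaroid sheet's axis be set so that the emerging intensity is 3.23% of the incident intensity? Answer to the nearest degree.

By Malus's law, I₁ = I₀ cos²(37° − 0°) = I₀ cos²(37°) = 0.6378 I₀.
Need I₂/I₀ = 0.0323, so cos²(θ − 37°) = 0.0323 / 0.6378 = 0.05064.
θ − 37° = arccos(√0.05064) = 77.0°, giving θ ≈ 37 + 77.0 = 114.0°.

θ ≈ 114°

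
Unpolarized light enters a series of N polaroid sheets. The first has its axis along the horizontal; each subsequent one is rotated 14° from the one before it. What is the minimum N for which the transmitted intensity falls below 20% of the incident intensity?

N = 17

First polarizer halves the unpolarized light: factor 1/2.
Each further stage multiplies by cos²(14°) = 0.9415.
After N polarizers: T = 0.5·0.9415^(N−1). Require T < 0.20 ⇒ N−1 > ln(0.20/0.5)/ln(0.9415) = 15.19, so N−1 ≥ 16 and N = 17.
Check: N=17 gives T = 0.1905 < 0.20; N=16 gives T = 0.2023.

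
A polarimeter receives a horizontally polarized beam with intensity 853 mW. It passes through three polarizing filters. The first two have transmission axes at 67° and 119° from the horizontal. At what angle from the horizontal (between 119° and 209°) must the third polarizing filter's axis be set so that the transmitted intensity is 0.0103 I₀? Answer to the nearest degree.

θ ≈ 184°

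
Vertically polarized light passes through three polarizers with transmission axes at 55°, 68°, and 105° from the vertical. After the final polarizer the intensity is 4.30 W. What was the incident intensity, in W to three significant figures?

I₀ ≈ 21.6 W

I₁ = I₀ cos²(55° − 0°) = I₀ cos²(55°) = 0.329 I₀.
I₂ = I₁ cos²(68° − 55°) = 0.329 I₀ · cos²(13°) = 0.3123 I₀.
I₃ = I₂ cos²(105° − 68°) = 0.3123 I₀ · cos²(37°) = 0.1992 I₀.
So 4.30 W = 0.1992 I₀, giving I₀ = 4.30/0.1992 = 21.58 W.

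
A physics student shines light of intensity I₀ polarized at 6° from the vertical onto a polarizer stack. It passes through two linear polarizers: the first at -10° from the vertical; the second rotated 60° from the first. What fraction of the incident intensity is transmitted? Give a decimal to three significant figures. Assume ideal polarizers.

I₁ = I₀ cos²(-10° − 6°) = I₀ cos²(16°) = 0.924 I₀.
I₂ = I₁ cos²(60°) = 0.924 · 0.25 I₀ = 0.231 I₀.
Transmitted fraction = 0.231.

≈ 0.231 I₀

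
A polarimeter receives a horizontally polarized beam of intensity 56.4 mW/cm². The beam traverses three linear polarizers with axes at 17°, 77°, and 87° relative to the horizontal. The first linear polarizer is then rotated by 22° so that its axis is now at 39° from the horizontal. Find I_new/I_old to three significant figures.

Before rotation:
By Malus's law, I₁ = I₀ cos²(17° − 0°) = I₀ cos²(17°) = 0.9145 I₀.
I₂ = I₁ cos²(77° − 17°) = 0.9145 I₀ · cos²(60°) = 0.2286 I₀.
I₃ = I₂ cos²(87° − 77°) = 0.2286 I₀ · cos²(10°) = 0.2217 I₀.
After rotation:
I₁ = I₀ cos²(39° − 0°) = I₀ cos²(39°) = 0.604 I₀.
I₂ = I₁ cos²(77° − 39°) = 0.604 I₀ · cos²(38°) = 0.375 I₀.
I₃ = I₂ cos²(87° − 77°) = 0.375 I₀ · cos²(10°) = 0.3637 I₀.
Ratio = 0.3637 / 0.2217 = 1.64.

I_new/I_old ≈ 1.64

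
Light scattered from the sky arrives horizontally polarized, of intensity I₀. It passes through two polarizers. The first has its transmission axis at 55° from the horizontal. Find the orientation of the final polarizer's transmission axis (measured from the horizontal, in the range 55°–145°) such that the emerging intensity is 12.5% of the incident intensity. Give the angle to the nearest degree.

θ ≈ 107°

By Malus's law, I₁ = I₀ cos²(55° − 0°) = I₀ cos²(55°) = 0.329 I₀.
Need I₂/I₀ = 0.125, so cos²(θ − 55°) = 0.125 / 0.329 = 0.38.
θ − 55° = arccos(√0.38) = 51.9°, giving θ ≈ 55 + 51.9 = 106.9°.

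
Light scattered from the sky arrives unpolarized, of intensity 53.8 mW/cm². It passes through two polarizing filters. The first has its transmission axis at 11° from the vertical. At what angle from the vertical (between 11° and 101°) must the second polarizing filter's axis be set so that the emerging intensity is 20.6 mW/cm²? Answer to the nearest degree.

Unpolarized light through the first polarizer → I₁ = ½ I₀, now polarized at 11°.
Target fraction: 20.6 / 53.8 mW/cm² = 0.3829 of I₀.
Need I₂/I₀ = 0.3829, so cos²(θ − 11°) = 0.3829 / 0.5 = 0.7658.
θ − 11° = arccos(√0.7658) = 28.9°, giving θ ≈ 11 + 28.9 = 39.9°.

θ ≈ 40°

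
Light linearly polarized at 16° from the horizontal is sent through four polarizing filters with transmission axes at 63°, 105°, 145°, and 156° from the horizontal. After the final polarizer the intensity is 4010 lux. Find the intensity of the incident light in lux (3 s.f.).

By Malus's law, I₁ = I₀ cos²(63° − 16°) = I₀ cos²(47°) = 0.4651 I₀.
I₂ = I₁ cos²(105° − 63°) = 0.4651 I₀ · cos²(42°) = 0.2569 I₀.
I₃ = I₂ cos²(145° − 105°) = 0.2569 I₀ · cos²(40°) = 0.1507 I₀.
I₄ = I₃ cos²(156° − 145°) = 0.1507 I₀ · cos²(11°) = 0.1452 I₀.
So 4010 lux = 0.1452 I₀, giving I₀ = 4010/0.1452 = 2.761e+04 lux.

I₀ ≈ 2.76e4 lux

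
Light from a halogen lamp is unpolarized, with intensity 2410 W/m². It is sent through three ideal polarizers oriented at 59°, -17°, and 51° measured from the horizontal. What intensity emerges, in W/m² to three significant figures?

Unpolarized light through the first polarizer → I₁ = 2410 W/m²/2 = 1205 W/m², polarized at 59°.
I₂ = I₁ · cos²(76°) = 1205 · 0.05853 = 70.52 W/m².
I₃ = I₂ · cos²(68°) = 70.52 · 0.1403 = 9.897 W/m².

I ≈ 9.90 W/m²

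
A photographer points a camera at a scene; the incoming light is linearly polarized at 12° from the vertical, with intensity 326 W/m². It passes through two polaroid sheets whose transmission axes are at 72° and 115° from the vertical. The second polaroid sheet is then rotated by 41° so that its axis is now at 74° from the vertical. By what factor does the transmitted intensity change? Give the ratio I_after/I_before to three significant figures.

Before rotation:
I₁ = I₀ cos²(72° − 12°) = I₀ cos²(60°) = 0.25 I₀.
I₂ = I₁ cos²(115° − 72°) = 0.25 I₀ · cos²(43°) = 0.1337 I₀.
After rotation:
I₁ = I₀ cos²(72° − 12°) = I₀ cos²(60°) = 0.25 I₀.
I₂ = I₁ cos²(74° − 72°) = 0.25 I₀ · cos²(2°) = 0.2497 I₀.
Ratio = 0.2497 / 0.1337 = 1.867.

I_new/I_old ≈ 1.87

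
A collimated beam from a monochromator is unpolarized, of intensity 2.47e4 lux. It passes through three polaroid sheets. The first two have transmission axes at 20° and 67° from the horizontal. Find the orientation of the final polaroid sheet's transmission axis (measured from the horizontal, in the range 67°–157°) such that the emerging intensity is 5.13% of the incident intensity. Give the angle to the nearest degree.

Unpolarized light through the first polarizer → I₁ = ½ I₀, now polarized at 20°.
I₂ = I₁ cos²(67° − 20°) = 0.5 I₀ · cos²(47°) = 0.2326 I₀.
Need I₃/I₀ = 0.0513, so cos²(θ − 67°) = 0.0513 / 0.2326 = 0.2206.
θ − 67° = arccos(√0.2206) = 62.0°, giving θ ≈ 67 + 62.0 = 129.0°.

θ ≈ 129°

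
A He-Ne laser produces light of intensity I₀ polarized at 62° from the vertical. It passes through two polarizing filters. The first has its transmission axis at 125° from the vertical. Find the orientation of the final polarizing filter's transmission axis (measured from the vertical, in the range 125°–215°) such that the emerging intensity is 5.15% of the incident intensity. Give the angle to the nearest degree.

θ ≈ 185°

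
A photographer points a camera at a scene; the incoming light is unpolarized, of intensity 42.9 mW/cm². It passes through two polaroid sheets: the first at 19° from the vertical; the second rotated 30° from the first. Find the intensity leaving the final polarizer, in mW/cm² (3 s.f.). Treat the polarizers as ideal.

Unpolarized light through the first polarizer → I₁ = 42.9 mW/cm²/2 = 21.45 mW/cm², polarized at 19°.
I₂ = I₁ · cos²(30°) = 21.45 · 0.75 = 16.09 mW/cm².

I ≈ 16.1 mW/cm²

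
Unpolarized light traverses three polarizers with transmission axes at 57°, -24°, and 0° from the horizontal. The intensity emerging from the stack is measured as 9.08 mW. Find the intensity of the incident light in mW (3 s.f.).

Unpolarized light through the first polarizer → I₁ = ½ I₀, now polarized at 57°.
I₂ = I₁ cos²(-24° − 57°) = 0.5 I₀ · cos²(81°) = 0.01224 I₀.
I₃ = I₂ cos²(0° + 24°) = 0.01224 I₀ · cos²(24°) = 0.01021 I₀.
So 9.08 mW = 0.01021 I₀, giving I₀ = 9.08/0.01021 = 889.2 mW.

I₀ ≈ 889 mW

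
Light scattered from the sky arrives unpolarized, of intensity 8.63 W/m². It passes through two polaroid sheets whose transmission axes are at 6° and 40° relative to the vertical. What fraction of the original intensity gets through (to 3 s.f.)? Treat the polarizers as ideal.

I/I₀ ≈ 0.344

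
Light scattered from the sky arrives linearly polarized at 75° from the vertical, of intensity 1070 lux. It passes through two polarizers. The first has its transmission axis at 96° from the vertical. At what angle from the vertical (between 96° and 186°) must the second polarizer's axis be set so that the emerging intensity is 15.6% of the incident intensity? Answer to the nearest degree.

θ ≈ 161°

I₁ = I₀ cos²(96° − 75°) = I₀ cos²(21°) = 0.8716 I₀.
Need I₂/I₀ = 0.156, so cos²(θ − 96°) = 0.156 / 0.8716 = 0.179.
θ − 96° = arccos(√0.179) = 65.0°, giving θ ≈ 96 + 65.0 = 161.0°.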